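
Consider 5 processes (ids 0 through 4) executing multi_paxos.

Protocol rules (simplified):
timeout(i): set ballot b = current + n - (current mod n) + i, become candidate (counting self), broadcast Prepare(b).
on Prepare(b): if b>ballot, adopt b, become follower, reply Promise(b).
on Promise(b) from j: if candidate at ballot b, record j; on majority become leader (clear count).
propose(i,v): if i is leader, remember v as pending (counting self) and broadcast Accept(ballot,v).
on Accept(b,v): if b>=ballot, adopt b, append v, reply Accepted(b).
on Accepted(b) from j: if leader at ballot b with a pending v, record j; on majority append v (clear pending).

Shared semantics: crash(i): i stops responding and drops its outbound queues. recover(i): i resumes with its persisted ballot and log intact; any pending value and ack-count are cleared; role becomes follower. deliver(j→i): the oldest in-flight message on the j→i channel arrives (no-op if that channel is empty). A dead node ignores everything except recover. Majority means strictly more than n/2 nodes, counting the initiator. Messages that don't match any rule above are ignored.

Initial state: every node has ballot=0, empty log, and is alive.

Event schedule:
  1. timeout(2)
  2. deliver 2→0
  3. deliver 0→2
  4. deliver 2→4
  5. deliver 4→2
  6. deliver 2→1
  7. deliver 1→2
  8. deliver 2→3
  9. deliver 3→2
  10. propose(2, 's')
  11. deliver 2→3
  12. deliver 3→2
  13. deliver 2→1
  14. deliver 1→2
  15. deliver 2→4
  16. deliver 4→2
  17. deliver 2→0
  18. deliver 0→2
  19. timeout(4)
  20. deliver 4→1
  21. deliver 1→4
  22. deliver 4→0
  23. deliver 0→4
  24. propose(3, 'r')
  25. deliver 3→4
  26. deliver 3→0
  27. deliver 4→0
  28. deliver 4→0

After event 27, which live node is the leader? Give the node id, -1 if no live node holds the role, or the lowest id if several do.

2

1. timeout(2):  <2:cand b7 ->
2. deliver 2→0:  <0:foll b7 ->
3. deliver 0→2:  nop
4. deliver 2→4:  <4:foll b7 ->
5. deliver 4→2:  <2:lead b7 ->
6. deliver 2→1:  <1:foll b7 ->
7. deliver 1→2:  nop
8. deliver 2→3:  <3:foll b7 ->
9. deliver 3→2:  nop
10. propose(2,'s'):  nop
11. deliver 2→3:  <3:foll b7 s>
12. deliver 3→2:  nop
13. deliver 2→1:  <1:foll b7 s>
14. deliver 1→2:  <2:lead b7 s>
15. deliver 2→4:  <4:foll b7 s>
16. deliver 4→2:  nop
17. deliver 2→0:  <0:foll b7 s>
18. deliver 0→2:  nop
19. timeout(4):  <4:cand b14 s>
20. deliver 4→1:  <1:foll b14 s>
21. deliver 1→4:  nop
22. deliver 4→0:  <0:foll b14 s>
23. deliver 0→4:  <4:lead b14 s>
24. propose(3,'r'):  nop
25. deliver 3→4:  nop
26. deliver 3→0:  nop
27. deliver 4→0:  nop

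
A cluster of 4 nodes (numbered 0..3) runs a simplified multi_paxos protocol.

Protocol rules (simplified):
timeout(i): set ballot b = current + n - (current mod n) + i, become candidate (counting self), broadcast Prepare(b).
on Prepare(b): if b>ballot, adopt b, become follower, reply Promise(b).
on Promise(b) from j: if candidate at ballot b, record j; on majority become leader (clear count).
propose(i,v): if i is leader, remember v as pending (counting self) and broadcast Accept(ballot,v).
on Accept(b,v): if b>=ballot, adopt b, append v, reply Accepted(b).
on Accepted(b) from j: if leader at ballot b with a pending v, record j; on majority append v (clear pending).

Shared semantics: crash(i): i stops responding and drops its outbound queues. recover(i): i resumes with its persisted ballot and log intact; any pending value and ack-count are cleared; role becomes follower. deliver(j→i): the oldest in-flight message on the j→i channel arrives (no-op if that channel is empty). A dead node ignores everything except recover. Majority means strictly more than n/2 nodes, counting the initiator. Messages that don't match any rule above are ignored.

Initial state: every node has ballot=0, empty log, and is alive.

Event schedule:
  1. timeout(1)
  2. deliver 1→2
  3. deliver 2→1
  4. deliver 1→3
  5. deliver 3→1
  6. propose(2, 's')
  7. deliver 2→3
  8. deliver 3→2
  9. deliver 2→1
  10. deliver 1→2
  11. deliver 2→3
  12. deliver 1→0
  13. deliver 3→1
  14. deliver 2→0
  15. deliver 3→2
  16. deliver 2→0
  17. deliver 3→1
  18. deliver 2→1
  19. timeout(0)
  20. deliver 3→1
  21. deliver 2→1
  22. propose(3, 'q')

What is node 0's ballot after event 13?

5

e1 timeout(1): 1[cand,b=5,-]
e2 deliver 1→2: 2[foll,b=5,-]
e3 deliver 2→1: ·
e4 deliver 1→3: 3[foll,b=5,-]
e5 deliver 3→1: 1[lead,b=5,-]
e6 propose(2,'s'): ·
e7 deliver 2→3: ·
e8 deliver 3→2: ·
e9 deliver 2→1: ·
e10 deliver 1→2: ·
e11 deliver 2→3: ·
e12 deliver 1→0: 0[foll,b=5,-]
e13 deliver 3→1: ·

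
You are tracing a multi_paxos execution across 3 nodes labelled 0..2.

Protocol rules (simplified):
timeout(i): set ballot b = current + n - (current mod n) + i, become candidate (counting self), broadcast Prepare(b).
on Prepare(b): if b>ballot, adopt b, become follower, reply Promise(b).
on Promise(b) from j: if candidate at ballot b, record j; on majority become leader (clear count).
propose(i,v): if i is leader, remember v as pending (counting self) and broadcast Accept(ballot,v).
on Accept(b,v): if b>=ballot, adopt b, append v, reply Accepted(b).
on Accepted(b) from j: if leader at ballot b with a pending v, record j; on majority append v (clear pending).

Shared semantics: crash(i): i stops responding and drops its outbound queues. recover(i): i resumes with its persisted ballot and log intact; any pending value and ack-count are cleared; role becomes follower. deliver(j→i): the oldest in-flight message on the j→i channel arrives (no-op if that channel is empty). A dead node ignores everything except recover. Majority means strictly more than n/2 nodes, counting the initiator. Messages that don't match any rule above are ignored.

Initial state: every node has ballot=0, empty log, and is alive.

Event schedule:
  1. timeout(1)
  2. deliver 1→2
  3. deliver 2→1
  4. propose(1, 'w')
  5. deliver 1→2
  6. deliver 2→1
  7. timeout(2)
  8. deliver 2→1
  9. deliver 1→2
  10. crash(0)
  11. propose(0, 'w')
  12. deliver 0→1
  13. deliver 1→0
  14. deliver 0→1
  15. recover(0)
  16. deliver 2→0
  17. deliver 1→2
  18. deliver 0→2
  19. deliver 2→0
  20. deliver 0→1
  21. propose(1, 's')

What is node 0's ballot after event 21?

8

1. timeout(1):  <1:cand b4 ->
2. deliver 1→2:  <2:foll b4 ->
3. deliver 2→1:  <1:lead b4 ->
4. propose(1,'w'):  nop
5. deliver 1→2:  <2:foll b4 w>
6. deliver 2→1:  <1:lead b4 w>
7. timeout(2):  <2:cand b8 w>
8. deliver 2→1:  <1:foll b8 w>
9. deliver 1→2:  <2:lead b8 w>
10. crash(0):  <0:✗foll b0 ->
11. propose(0,'w'):  nop
12. deliver 0→1:  nop
13. deliver 1→0:  nop
14. deliver 0→1:  nop
15. recover(0):  <0:foll b0 ->
16. deliver 2→0:  <0:foll b8 ->
17. deliver 1→2:  nop
18. deliver 0→2:  nop
19. deliver 2→0:  nop
20. deliver 0→1:  nop
21. propose(1,'s'):  nop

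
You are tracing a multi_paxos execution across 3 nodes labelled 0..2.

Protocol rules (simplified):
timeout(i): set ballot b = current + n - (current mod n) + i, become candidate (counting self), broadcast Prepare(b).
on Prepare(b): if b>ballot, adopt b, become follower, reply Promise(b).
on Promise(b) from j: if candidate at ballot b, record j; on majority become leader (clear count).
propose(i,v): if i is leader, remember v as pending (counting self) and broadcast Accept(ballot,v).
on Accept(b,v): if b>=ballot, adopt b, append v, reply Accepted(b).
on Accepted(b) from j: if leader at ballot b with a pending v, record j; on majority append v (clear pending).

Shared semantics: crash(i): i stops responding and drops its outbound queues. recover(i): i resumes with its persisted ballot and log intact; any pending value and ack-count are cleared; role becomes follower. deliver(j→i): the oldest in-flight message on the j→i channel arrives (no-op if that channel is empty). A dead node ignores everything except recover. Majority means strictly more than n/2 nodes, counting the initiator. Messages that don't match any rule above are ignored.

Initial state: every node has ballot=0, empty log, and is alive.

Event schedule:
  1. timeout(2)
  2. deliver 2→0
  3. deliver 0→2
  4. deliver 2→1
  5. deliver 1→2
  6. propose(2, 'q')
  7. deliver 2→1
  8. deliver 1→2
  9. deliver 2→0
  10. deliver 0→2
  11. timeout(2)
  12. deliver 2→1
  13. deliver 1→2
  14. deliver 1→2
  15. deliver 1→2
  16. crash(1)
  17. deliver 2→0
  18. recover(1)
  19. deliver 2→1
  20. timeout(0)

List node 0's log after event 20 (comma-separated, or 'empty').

1. timeout(2):  <2:cand b5 ->
2. deliver 2→0:  <0:foll b5 ->
3. deliver 0→2:  <2:lead b5 ->
4. deliver 2→1:  <1:foll b5 ->
5. deliver 1→2:  nop
6. propose(2,'q'):  nop
7. deliver 2→1:  <1:foll b5 q>
8. deliver 1→2:  <2:lead b5 q>
9. deliver 2→0:  <0:foll b5 q>
10. deliver 0→2:  nop
11. timeout(2):  <2:cand b8 q>
12. deliver 2→1:  <1:foll b8 q>
13. deliver 1→2:  <2:lead b8 q>
14. deliver 1→2:  nop
15. deliver 1→2:  nop
16. crash(1):  <1:✗foll b8 q>
17. deliver 2→0:  <0:foll b8 q>
18. recover(1):  <1:foll b8 q>
19. deliver 2→1:  nop
20. timeout(0):  <0:cand b9 q>

q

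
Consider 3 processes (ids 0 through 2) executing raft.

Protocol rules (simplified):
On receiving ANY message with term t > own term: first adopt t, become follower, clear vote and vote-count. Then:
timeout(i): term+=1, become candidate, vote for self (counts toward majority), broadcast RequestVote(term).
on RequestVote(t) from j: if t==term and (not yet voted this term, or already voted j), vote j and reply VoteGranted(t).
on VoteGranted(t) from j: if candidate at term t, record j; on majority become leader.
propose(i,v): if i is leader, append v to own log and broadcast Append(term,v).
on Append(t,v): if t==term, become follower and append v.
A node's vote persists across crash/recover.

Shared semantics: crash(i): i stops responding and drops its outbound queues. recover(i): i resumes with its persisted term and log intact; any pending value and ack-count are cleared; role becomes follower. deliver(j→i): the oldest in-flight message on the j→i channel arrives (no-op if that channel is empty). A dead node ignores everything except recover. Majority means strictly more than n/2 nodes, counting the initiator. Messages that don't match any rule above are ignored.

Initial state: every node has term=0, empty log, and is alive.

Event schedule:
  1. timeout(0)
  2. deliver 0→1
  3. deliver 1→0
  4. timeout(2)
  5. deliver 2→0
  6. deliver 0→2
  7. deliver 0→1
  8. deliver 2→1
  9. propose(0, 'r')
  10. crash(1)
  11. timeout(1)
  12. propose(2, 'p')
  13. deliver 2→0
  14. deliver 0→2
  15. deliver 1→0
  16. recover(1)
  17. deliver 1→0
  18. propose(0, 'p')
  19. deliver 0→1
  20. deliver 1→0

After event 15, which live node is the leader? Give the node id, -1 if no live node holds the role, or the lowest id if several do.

1. timeout(0):  <0:cand t1 ->
2. deliver 0→1:  <1:foll t1 ->
3. deliver 1→0:  <0:lead t1 ->
4. timeout(2):  <2:cand t1 ->
5. deliver 2→0:  nop
6. deliver 0→2:  nop
7. deliver 0→1:  nop
8. deliver 2→1:  nop
9. propose(0,'r'):  <0:lead t1 r>
10. crash(1):  <1:✗foll t1 ->
11. timeout(1):  nop
12. propose(2,'p'):  nop
13. deliver 2→0:  nop
14. deliver 0→2:  <2:foll t1 r>
15. deliver 1→0:  nop

0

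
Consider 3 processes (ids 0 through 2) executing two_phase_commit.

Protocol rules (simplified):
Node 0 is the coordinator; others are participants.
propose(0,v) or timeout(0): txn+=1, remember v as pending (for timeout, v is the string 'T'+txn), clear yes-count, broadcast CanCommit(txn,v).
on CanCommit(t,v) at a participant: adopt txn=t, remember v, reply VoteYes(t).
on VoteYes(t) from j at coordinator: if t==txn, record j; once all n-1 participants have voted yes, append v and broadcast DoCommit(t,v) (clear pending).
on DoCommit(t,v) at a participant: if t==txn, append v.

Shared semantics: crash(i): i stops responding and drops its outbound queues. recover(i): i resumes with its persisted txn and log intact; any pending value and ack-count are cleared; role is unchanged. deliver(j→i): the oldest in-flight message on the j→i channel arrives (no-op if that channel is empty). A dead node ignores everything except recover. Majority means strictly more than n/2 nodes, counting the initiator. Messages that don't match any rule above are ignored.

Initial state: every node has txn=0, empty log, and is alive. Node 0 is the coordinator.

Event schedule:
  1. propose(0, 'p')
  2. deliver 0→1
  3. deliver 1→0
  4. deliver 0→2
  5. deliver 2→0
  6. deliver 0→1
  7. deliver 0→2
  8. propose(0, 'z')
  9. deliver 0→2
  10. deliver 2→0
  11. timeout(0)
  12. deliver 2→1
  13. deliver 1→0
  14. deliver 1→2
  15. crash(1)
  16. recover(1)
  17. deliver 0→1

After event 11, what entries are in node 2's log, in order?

p

step 1 propose(0,'p'): 0={coor,t=1,log=-}
step 2 deliver 0→1: 1={part,t=1,log=-}
step 3 deliver 1→0: —
step 4 deliver 0→2: 2={part,t=1,log=-}
step 5 deliver 2→0: 0={coor,t=1,log=p}
step 6 deliver 0→1: 1={part,t=1,log=p}
step 7 deliver 0→2: 2={part,t=1,log=p}
step 8 propose(0,'z'): 0={coor,t=2,log=p}
step 9 deliver 0→2: 2={part,t=2,log=p}
step 10 deliver 2→0: —
step 11 timeout(0): 0={coor,t=3,log=p}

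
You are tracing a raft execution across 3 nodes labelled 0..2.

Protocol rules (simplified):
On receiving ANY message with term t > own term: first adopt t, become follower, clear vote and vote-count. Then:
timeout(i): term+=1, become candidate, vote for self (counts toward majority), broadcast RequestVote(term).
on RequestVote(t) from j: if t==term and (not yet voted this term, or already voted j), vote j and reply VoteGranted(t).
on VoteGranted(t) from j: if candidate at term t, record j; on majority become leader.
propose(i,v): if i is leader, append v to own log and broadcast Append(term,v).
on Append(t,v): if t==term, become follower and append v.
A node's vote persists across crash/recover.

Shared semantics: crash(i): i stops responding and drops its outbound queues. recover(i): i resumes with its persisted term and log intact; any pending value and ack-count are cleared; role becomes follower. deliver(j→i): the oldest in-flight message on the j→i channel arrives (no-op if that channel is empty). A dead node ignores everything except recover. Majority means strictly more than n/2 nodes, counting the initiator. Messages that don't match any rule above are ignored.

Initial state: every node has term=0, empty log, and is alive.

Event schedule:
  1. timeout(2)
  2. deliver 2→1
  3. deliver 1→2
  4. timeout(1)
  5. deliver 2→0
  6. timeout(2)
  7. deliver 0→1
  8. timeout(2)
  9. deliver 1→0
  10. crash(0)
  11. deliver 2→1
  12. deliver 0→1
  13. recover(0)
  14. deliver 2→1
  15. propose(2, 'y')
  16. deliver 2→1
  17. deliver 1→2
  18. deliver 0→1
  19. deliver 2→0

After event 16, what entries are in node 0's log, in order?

empty

step 1 timeout(2): 2={cand,t=1,log=-}
step 2 deliver 2→1: 1={foll,t=1,log=-}
step 3 deliver 1→2: 2={lead,t=1,log=-}
step 4 timeout(1): 1={cand,t=2,log=-}
step 5 deliver 2→0: 0={foll,t=1,log=-}
step 6 timeout(2): 2={cand,t=2,log=-}
step 7 deliver 0→1: —
step 8 timeout(2): 2={cand,t=3,log=-}
step 9 deliver 1→0: 0={foll,t=2,log=-}
step 10 crash(0): 0={✗foll,t=2,log=-}
step 11 deliver 2→1: —
step 12 deliver 0→1: —
step 13 recover(0): 0={foll,t=2,log=-}
step 14 deliver 2→1: 1={foll,t=3,log=-}
step 15 propose(2,'y'): —
step 16 deliver 2→1: —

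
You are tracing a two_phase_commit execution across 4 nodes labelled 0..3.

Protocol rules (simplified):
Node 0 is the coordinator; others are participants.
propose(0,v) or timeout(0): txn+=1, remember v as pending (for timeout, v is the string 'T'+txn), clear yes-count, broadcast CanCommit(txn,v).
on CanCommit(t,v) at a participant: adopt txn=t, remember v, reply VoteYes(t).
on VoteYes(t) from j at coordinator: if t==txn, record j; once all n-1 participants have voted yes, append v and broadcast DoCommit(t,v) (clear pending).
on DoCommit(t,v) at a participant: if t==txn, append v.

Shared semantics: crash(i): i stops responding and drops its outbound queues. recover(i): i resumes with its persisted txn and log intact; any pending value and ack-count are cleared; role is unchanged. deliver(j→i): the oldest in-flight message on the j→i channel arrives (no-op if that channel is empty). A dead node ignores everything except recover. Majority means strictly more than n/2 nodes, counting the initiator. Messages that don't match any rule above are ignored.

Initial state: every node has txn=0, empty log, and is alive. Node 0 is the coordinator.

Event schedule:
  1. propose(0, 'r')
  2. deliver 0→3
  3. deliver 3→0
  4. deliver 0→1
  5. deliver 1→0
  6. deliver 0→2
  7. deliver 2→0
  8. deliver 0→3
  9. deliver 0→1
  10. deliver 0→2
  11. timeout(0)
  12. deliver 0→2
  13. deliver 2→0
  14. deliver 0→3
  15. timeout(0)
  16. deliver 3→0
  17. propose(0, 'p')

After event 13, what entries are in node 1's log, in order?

r

1. propose(0,'r'):  <0:coor t1 ->
2. deliver 0→3:  <3:part t1 ->
3. deliver 3→0:  nop
4. deliver 0→1:  <1:part t1 ->
5. deliver 1→0:  nop
6. deliver 0→2:  <2:part t1 ->
7. deliver 2→0:  <0:coor t1 r>
8. deliver 0→3:  <3:part t1 r>
9. deliver 0→1:  <1:part t1 r>
10. deliver 0→2:  <2:part t1 r>
11. timeout(0):  <0:coor t2 r>
12. deliver 0→2:  <2:part t2 r>
13. deliver 2→0:  nop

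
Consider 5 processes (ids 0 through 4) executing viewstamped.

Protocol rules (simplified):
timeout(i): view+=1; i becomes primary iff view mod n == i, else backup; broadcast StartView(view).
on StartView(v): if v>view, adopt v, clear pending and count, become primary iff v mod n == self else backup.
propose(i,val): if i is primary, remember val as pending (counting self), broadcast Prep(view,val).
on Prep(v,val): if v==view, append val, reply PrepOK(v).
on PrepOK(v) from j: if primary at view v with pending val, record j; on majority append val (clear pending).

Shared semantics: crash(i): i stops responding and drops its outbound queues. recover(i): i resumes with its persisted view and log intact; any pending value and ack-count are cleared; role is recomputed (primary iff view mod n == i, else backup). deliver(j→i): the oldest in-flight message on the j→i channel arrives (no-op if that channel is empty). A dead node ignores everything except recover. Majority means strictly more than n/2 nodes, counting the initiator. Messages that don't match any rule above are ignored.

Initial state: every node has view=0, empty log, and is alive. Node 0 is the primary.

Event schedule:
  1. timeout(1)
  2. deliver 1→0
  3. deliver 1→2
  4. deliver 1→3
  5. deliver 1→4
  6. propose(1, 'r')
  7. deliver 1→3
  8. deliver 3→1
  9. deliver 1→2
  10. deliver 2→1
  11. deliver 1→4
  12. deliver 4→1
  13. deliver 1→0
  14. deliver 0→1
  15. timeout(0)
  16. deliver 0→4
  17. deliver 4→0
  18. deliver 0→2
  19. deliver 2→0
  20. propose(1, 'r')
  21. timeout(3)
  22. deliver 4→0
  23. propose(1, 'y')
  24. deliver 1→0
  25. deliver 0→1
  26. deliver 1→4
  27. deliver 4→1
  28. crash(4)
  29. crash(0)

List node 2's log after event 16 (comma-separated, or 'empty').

step 1 timeout(1): 1={prim,v=1,log=-}
step 2 deliver 1→0: 0={back,v=1,log=-}
step 3 deliver 1→2: 2={back,v=1,log=-}
step 4 deliver 1→3: 3={back,v=1,log=-}
step 5 deliver 1→4: 4={back,v=1,log=-}
step 6 propose(1,'r'): —
step 7 deliver 1→3: 3={back,v=1,log=r}
step 8 deliver 3→1: —
step 9 deliver 1→2: 2={back,v=1,log=r}
step 10 deliver 2→1: 1={prim,v=1,log=r}
step 11 deliver 1→4: 4={back,v=1,log=r}
step 12 deliver 4→1: —
step 13 deliver 1→0: 0={back,v=1,log=r}
step 14 deliver 0→1: —
step 15 timeout(0): 0={back,v=2,log=r}
step 16 deliver 0→4: 4={back,v=2,log=r}

r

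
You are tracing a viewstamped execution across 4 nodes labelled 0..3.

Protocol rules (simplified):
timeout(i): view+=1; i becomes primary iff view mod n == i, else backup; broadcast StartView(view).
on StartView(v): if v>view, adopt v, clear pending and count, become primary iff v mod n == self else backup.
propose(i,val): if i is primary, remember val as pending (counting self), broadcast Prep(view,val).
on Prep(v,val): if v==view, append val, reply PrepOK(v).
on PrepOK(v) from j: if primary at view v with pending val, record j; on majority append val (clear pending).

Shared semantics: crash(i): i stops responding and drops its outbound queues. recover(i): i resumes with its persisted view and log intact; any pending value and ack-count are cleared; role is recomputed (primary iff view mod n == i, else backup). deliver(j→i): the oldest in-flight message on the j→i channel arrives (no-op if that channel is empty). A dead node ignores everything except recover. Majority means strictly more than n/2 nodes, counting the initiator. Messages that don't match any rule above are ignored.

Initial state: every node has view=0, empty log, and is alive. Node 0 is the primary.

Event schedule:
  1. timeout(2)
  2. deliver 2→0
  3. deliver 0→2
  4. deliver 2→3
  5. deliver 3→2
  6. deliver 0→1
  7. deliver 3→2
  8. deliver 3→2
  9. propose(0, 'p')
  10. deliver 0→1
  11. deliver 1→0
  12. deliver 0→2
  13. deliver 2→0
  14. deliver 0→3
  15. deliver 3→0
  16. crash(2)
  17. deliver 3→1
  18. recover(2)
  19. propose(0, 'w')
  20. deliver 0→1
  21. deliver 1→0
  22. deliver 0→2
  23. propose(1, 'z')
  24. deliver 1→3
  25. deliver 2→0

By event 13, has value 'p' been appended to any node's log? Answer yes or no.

no

step 1 timeout(2): 2={back,v=1,log=-}
step 2 deliver 2→0: 0={back,v=1,log=-}
step 3 deliver 0→2: —
step 4 deliver 2→3: 3={back,v=1,log=-}
step 5 deliver 3→2: —
step 6 deliver 0→1: —
step 7 deliver 3→2: —
step 8 deliver 3→2: —
step 9 propose(0,'p'): —
step 10 deliver 0→1: —
step 11 deliver 1→0: —
step 12 deliver 0→2: —
step 13 deliver 2→0: —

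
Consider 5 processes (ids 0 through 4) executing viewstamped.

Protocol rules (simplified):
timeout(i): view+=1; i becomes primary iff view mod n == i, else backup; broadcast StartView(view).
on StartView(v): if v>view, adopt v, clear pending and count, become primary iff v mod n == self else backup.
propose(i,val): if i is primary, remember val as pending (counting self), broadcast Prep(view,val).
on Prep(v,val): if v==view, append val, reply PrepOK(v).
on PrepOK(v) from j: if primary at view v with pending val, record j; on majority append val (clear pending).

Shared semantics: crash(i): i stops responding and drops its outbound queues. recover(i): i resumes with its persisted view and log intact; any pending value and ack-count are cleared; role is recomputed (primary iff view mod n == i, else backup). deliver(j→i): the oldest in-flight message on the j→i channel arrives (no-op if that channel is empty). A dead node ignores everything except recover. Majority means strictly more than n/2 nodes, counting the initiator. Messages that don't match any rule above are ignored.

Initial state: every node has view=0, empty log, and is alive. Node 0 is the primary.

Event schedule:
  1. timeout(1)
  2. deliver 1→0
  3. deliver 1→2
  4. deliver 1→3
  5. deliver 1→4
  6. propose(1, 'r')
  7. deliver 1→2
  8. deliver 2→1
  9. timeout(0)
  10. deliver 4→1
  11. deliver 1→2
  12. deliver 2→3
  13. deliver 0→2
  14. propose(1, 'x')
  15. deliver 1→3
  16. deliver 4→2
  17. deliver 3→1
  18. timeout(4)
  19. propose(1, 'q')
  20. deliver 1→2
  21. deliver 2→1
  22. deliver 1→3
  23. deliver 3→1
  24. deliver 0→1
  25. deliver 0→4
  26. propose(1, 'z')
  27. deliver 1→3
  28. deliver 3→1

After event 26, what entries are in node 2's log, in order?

r

step 1 timeout(1): 1={prim,v=1,log=-}
step 2 deliver 1→0: 0={back,v=1,log=-}
step 3 deliver 1→2: 2={back,v=1,log=-}
step 4 deliver 1→3: 3={back,v=1,log=-}
step 5 deliver 1→4: 4={back,v=1,log=-}
step 6 propose(1,'r'): —
step 7 deliver 1→2: 2={back,v=1,log=r}
step 8 deliver 2→1: —
step 9 timeout(0): 0={back,v=2,log=-}
step 10 deliver 4→1: —
step 11 deliver 1→2: —
step 12 deliver 2→3: —
step 13 deliver 0→2: 2={prim,v=2,log=r}
step 14 propose(1,'x'): —
step 15 deliver 1→3: 3={back,v=1,log=r}
step 16 deliver 4→2: —
step 17 deliver 3→1: —
step 18 timeout(4): 4={back,v=2,log=-}
step 19 propose(1,'q'): —
step 20 deliver 1→2: —
step 21 deliver 2→1: —
step 22 deliver 1→3: 3={back,v=1,log=r,x}
step 23 deliver 3→1: —
step 24 deliver 0→1: 1={back,v=2,log=-}
step 25 deliver 0→4: —
step 26 propose(1,'z'): —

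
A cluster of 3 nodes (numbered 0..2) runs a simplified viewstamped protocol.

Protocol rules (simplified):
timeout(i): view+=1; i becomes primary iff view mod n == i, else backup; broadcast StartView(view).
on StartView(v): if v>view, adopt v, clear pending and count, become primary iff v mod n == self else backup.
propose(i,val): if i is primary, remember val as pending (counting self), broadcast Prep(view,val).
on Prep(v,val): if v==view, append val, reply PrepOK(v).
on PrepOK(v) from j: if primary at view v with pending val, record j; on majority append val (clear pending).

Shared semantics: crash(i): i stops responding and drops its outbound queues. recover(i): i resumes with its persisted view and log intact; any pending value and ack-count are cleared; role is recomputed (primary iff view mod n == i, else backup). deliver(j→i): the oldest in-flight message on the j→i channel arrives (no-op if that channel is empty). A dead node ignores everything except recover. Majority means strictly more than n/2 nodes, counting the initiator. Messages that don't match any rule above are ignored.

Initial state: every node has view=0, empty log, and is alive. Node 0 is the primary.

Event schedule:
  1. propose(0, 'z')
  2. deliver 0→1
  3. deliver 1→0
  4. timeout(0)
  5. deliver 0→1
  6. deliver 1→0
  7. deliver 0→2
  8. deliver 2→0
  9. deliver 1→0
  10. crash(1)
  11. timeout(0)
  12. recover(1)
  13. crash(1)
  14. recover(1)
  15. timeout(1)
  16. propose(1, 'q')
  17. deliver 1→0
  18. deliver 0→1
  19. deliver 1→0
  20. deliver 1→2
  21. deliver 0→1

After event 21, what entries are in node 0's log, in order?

z

[1] propose(0,'z') → ∅
[2] deliver 0→1 → N1(back v0 [z])
[3] deliver 1→0 → N0(prim v0 [z])
[4] timeout(0) → N0(back v1 [z])
[5] deliver 0→1 → N1(prim v1 [z])
[6] deliver 1→0 → ∅
[7] deliver 0→2 → N2(back v0 [z])
[8] deliver 2→0 → ∅
[9] deliver 1→0 → ∅
[10] crash(1) → N1(✗prim v1 [z])
[11] timeout(0) → N0(back v2 [z])
[12] recover(1) → N1(prim v1 [z])
[13] crash(1) → N1(✗prim v1 [z])
[14] recover(1) → N1(prim v1 [z])
[15] timeout(1) → N1(back v2 [z])
[16] propose(1,'q') → ∅
[17] deliver 1→0 → ∅
[18] deliver 0→1 → ∅
[19] deliver 1→0 → ∅
[20] deliver 1→2 → N2(prim v2 [z])
[21] deliver 0→1 → ∅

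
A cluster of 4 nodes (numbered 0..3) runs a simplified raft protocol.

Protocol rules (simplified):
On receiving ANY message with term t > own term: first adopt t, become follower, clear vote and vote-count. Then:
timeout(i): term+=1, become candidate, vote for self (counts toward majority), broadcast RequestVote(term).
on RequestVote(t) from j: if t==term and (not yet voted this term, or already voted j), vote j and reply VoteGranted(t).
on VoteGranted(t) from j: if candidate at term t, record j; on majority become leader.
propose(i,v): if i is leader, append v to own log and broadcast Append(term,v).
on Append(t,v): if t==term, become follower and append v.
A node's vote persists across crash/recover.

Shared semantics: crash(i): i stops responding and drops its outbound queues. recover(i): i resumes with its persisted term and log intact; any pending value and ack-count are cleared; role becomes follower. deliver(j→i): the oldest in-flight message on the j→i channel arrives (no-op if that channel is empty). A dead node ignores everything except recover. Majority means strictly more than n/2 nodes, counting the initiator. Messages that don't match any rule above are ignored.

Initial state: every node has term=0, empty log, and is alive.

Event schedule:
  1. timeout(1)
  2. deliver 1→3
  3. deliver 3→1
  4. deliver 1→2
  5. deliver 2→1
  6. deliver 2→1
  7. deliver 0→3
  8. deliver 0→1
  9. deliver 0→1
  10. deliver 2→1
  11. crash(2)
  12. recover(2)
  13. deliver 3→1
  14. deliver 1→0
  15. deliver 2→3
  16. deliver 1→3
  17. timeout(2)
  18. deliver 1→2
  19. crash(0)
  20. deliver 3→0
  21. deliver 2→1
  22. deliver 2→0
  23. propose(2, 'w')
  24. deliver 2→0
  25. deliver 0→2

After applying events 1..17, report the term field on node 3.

after 1 — timeout(1): n1:cand/t1/[-]
after 2 — deliver 1→3: n3:foll/t1/[-]
after 3 — deliver 3→1: ·
after 4 — deliver 1→2: n2:foll/t1/[-]
after 5 — deliver 2→1: n1:lead/t1/[-]
after 6 — deliver 2→1: ·
after 7 — deliver 0→3: ·
after 8 — deliver 0→1: ·
after 9 — deliver 0→1: ·
after 10 — deliver 2→1: ·
after 11 — crash(2): n2:✗foll/t1/[-]
after 12 — recover(2): n2:foll/t1/[-]
after 13 — deliver 3→1: ·
after 14 — deliver 1→0: n0:foll/t1/[-]
after 15 — deliver 2→3: ·
after 16 — deliver 1→3: ·
after 17 — timeout(2): n2:cand/t2/[-]

1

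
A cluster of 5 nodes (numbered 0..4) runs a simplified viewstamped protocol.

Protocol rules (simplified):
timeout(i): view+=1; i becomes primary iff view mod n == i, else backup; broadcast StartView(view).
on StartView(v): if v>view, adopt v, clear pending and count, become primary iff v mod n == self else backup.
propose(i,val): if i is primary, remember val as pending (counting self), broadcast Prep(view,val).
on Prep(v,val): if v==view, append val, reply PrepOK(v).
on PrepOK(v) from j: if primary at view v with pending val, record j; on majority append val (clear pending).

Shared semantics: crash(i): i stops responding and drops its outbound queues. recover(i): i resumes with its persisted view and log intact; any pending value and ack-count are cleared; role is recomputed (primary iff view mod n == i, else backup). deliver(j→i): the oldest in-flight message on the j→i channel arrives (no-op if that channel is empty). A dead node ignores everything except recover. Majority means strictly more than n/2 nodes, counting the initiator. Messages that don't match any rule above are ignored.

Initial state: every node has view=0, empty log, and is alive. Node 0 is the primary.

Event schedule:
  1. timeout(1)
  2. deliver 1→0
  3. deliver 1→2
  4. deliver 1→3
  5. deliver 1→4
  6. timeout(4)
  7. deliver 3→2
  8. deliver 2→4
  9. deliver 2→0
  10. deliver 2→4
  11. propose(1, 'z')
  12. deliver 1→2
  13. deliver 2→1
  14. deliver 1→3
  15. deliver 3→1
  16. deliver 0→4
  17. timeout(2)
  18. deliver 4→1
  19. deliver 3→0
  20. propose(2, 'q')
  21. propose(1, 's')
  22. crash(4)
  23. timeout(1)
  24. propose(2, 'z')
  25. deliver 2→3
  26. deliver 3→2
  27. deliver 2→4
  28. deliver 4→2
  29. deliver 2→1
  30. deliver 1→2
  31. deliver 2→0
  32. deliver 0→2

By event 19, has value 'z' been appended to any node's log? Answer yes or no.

yes

1. timeout(1):  <1:prim v1 ->
2. deliver 1→0:  <0:back v1 ->
3. deliver 1→2:  <2:back v1 ->
4. deliver 1→3:  <3:back v1 ->
5. deliver 1→4:  <4:back v1 ->
6. timeout(4):  <4:back v2 ->
7. deliver 3→2:  nop
8. deliver 2→4:  nop
9. deliver 2→0:  nop
10. deliver 2→4:  nop
11. propose(1,'z'):  nop
12. deliver 1→2:  <2:back v1 z>
13. deliver 2→1:  nop
14. deliver 1→3:  <3:back v1 z>
15. deliver 3→1:  <1:prim v1 z>
16. deliver 0→4:  nop
17. timeout(2):  <2:prim v2 z>
18. deliver 4→1:  <1:back v2 z>
19. deliver 3→0:  nop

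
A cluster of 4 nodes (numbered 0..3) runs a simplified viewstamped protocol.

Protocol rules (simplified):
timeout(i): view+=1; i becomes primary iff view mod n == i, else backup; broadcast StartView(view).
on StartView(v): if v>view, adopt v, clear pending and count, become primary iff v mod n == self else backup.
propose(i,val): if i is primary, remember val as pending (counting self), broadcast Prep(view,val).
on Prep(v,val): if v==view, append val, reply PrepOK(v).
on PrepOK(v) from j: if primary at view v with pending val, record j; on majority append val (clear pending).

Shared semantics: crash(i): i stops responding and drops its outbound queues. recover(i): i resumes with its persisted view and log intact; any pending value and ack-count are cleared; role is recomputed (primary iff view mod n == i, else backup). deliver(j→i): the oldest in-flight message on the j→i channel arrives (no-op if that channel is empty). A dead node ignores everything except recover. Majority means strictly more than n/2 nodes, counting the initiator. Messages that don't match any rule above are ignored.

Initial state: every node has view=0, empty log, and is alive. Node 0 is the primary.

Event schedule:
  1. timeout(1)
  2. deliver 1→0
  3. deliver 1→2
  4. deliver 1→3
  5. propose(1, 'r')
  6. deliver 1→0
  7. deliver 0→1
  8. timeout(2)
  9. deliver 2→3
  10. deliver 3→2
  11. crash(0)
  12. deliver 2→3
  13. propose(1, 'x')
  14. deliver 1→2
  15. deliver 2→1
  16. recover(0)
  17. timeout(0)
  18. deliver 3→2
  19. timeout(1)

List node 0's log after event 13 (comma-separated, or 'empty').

[1] timeout(1) → N1(prim v1 [-])
[2] deliver 1→0 → N0(back v1 [-])
[3] deliver 1→2 → N2(back v1 [-])
[4] deliver 1→3 → N3(back v1 [-])
[5] propose(1,'r') → ∅
[6] deliver 1→0 → N0(back v1 [r])
[7] deliver 0→1 → ∅
[8] timeout(2) → N2(prim v2 [-])
[9] deliver 2→3 → N3(back v2 [-])
[10] deliver 3→2 → ∅
[11] crash(0) → N0(✗back v1 [r])
[12] deliver 2→3 → ∅
[13] propose(1,'x') → ∅

r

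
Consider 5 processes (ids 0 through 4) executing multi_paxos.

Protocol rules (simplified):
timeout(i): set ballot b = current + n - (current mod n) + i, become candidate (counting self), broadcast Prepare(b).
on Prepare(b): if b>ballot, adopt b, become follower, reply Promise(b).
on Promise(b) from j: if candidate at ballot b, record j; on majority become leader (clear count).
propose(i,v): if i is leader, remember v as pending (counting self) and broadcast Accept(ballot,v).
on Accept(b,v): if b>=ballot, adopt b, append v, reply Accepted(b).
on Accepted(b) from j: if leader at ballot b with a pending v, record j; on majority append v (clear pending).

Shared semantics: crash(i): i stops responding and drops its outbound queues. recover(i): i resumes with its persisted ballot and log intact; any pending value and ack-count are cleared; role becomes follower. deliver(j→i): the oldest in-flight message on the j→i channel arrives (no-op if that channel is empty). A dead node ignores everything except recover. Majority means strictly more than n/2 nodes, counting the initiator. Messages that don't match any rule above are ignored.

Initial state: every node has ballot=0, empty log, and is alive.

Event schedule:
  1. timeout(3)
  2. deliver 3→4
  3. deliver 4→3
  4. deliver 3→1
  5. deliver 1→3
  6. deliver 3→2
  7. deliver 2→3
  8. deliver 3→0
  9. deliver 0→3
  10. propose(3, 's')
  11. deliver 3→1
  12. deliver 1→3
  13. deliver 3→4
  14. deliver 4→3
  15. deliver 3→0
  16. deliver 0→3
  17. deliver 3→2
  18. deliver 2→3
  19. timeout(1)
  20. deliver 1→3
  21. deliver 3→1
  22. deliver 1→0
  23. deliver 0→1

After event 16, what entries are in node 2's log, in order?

empty

e1 timeout(3): 3[cand,b=8,-]
e2 deliver 3→4: 4[foll,b=8,-]
e3 deliver 4→3: ·
e4 deliver 3→1: 1[foll,b=8,-]
e5 deliver 1→3: 3[lead,b=8,-]
e6 deliver 3→2: 2[foll,b=8,-]
e7 deliver 2→3: ·
e8 deliver 3→0: 0[foll,b=8,-]
e9 deliver 0→3: ·
e10 propose(3,'s'): ·
e11 deliver 3→1: 1[foll,b=8,s]
e12 deliver 1→3: ·
e13 deliver 3→4: 4[foll,b=8,s]
e14 deliver 4→3: 3[lead,b=8,s]
e15 deliver 3→0: 0[foll,b=8,s]
e16 deliver 0→3: ·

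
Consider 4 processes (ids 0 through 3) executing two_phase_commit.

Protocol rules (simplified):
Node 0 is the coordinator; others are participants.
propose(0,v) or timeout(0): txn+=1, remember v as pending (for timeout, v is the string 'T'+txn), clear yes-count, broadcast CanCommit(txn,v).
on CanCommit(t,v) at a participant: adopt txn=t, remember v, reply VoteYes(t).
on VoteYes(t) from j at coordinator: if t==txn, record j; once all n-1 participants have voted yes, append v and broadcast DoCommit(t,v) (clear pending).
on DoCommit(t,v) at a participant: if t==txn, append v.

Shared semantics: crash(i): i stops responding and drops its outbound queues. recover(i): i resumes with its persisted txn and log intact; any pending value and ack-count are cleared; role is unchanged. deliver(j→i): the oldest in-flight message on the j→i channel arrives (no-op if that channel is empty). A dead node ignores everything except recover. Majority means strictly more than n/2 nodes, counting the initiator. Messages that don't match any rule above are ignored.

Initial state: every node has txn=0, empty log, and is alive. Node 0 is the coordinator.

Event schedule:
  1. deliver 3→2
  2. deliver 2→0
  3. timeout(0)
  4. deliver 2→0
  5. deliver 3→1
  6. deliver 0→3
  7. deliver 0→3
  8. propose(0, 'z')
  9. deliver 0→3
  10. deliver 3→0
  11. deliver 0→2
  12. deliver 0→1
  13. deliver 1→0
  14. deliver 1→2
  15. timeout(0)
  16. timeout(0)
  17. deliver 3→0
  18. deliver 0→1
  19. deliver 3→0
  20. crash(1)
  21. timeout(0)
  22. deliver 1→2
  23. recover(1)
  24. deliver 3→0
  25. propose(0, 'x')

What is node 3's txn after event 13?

2

1. deliver 3→2:  nop
2. deliver 2→0:  nop
3. timeout(0):  <0:coor t1 ->
4. deliver 2→0:  nop
5. deliver 3→1:  nop
6. deliver 0→3:  <3:part t1 ->
7. deliver 0→3:  nop
8. propose(0,'z'):  <0:coor t2 ->
9. deliver 0→3:  <3:part t2 ->
10. deliver 3→0:  nop
11. deliver 0→2:  <2:part t1 ->
12. deliver 0→1:  <1:part t1 ->
13. deliver 1→0:  nop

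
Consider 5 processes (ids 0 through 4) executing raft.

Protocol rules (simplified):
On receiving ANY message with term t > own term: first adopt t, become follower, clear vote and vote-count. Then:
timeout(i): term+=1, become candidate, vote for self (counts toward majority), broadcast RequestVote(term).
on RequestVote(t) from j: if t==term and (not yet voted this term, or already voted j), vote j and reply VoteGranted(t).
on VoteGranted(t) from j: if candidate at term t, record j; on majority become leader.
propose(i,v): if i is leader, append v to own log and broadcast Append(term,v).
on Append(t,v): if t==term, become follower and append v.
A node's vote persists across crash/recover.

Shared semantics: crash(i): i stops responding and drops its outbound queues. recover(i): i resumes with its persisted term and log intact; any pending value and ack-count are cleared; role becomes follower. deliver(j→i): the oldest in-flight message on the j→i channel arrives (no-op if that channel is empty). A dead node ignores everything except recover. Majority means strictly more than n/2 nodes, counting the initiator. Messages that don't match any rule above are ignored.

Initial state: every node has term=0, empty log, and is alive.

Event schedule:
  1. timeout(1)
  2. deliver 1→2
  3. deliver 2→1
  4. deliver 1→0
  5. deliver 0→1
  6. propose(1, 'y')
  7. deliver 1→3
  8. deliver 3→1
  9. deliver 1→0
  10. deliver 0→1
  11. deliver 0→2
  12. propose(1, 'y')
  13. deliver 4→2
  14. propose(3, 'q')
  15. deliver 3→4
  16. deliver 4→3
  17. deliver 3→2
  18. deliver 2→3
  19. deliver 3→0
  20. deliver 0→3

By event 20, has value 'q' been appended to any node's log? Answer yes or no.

no

1. timeout(1):  <1:cand t1 ->
2. deliver 1→2:  <2:foll t1 ->
3. deliver 2→1:  nop
4. deliver 1→0:  <0:foll t1 ->
5. deliver 0→1:  <1:lead t1 ->
6. propose(1,'y'):  <1:lead t1 y>
7. deliver 1→3:  <3:foll t1 ->
8. deliver 3→1:  nop
9. deliver 1→0:  <0:foll t1 y>
10. deliver 0→1:  nop
11. deliver 0→2:  nop
12. propose(1,'y'):  <1:lead t1 y,y>
13. deliver 4→2:  nop
14. propose(3,'q'):  nop
15. deliver 3→4:  nop
16. deliver 4→3:  nop
17. deliver 3→2:  nop
18. deliver 2→3:  nop
19. deliver 3→0:  nop
20. deliver 0→3:  nop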